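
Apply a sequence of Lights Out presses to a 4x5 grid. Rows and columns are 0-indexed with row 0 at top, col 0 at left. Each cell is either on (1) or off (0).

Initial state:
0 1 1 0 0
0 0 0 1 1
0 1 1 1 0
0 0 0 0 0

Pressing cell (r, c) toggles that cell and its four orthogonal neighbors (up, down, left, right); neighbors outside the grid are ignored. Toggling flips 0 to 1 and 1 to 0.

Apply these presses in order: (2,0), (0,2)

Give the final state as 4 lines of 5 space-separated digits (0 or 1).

After press 1 at (2,0):
0 1 1 0 0
1 0 0 1 1
1 0 1 1 0
1 0 0 0 0

After press 2 at (0,2):
0 0 0 1 0
1 0 1 1 1
1 0 1 1 0
1 0 0 0 0

Answer: 0 0 0 1 0
1 0 1 1 1
1 0 1 1 0
1 0 0 0 0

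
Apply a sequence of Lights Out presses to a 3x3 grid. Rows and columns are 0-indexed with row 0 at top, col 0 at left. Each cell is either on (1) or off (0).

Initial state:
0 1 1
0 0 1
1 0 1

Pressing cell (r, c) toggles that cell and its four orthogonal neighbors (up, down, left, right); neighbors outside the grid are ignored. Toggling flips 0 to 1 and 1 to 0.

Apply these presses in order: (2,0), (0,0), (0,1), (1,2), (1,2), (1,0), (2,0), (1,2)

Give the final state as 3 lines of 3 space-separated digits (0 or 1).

After press 1 at (2,0):
0 1 1
1 0 1
0 1 1

After press 2 at (0,0):
1 0 1
0 0 1
0 1 1

After press 3 at (0,1):
0 1 0
0 1 1
0 1 1

After press 4 at (1,2):
0 1 1
0 0 0
0 1 0

After press 5 at (1,2):
0 1 0
0 1 1
0 1 1

After press 6 at (1,0):
1 1 0
1 0 1
1 1 1

After press 7 at (2,0):
1 1 0
0 0 1
0 0 1

After press 8 at (1,2):
1 1 1
0 1 0
0 0 0

Answer: 1 1 1
0 1 0
0 0 0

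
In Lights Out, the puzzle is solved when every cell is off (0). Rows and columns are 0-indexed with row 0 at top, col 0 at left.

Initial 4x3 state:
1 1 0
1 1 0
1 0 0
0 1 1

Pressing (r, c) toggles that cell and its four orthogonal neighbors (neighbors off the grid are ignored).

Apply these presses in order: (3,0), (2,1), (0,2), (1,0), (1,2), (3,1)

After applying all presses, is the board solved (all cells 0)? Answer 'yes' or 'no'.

Answer: yes

Derivation:
After press 1 at (3,0):
1 1 0
1 1 0
0 0 0
1 0 1

After press 2 at (2,1):
1 1 0
1 0 0
1 1 1
1 1 1

After press 3 at (0,2):
1 0 1
1 0 1
1 1 1
1 1 1

After press 4 at (1,0):
0 0 1
0 1 1
0 1 1
1 1 1

After press 5 at (1,2):
0 0 0
0 0 0
0 1 0
1 1 1

After press 6 at (3,1):
0 0 0
0 0 0
0 0 0
0 0 0

Lights still on: 0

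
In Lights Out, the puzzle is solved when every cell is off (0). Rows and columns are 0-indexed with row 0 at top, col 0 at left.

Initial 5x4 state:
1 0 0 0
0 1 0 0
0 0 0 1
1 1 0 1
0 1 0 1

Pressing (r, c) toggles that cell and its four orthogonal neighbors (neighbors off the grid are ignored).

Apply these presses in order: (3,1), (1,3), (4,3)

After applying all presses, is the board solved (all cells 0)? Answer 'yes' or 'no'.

After press 1 at (3,1):
1 0 0 0
0 1 0 0
0 1 0 1
0 0 1 1
0 0 0 1

After press 2 at (1,3):
1 0 0 1
0 1 1 1
0 1 0 0
0 0 1 1
0 0 0 1

After press 3 at (4,3):
1 0 0 1
0 1 1 1
0 1 0 0
0 0 1 0
0 0 1 0

Lights still on: 8

Answer: no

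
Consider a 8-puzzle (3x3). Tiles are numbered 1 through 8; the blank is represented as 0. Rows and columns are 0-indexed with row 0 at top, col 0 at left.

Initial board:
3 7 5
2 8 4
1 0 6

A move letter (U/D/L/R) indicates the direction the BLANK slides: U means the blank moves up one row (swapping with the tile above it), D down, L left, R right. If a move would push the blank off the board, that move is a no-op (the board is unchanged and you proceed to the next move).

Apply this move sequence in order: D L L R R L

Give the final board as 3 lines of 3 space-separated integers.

After move 1 (D):
3 7 5
2 8 4
1 0 6

After move 2 (L):
3 7 5
2 8 4
0 1 6

After move 3 (L):
3 7 5
2 8 4
0 1 6

After move 4 (R):
3 7 5
2 8 4
1 0 6

After move 5 (R):
3 7 5
2 8 4
1 6 0

After move 6 (L):
3 7 5
2 8 4
1 0 6

Answer: 3 7 5
2 8 4
1 0 6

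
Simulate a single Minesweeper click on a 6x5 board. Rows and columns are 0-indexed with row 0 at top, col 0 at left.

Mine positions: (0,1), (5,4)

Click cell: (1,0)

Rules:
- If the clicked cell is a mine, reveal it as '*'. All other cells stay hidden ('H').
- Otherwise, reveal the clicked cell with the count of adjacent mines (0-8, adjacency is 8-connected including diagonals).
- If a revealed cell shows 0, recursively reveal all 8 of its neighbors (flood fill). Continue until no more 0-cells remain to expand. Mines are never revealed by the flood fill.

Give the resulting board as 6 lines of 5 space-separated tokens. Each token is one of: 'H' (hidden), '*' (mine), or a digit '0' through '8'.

H H H H H
1 H H H H
H H H H H
H H H H H
H H H H H
H H H H H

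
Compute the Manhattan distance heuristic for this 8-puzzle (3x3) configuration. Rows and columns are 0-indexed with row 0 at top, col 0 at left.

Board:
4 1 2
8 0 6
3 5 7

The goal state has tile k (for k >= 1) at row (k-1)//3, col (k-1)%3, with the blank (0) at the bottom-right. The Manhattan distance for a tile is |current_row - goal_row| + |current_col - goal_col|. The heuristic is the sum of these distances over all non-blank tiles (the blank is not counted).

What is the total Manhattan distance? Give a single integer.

Answer: 12

Derivation:
Tile 4: (0,0)->(1,0) = 1
Tile 1: (0,1)->(0,0) = 1
Tile 2: (0,2)->(0,1) = 1
Tile 8: (1,0)->(2,1) = 2
Tile 6: (1,2)->(1,2) = 0
Tile 3: (2,0)->(0,2) = 4
Tile 5: (2,1)->(1,1) = 1
Tile 7: (2,2)->(2,0) = 2
Sum: 1 + 1 + 1 + 2 + 0 + 4 + 1 + 2 = 12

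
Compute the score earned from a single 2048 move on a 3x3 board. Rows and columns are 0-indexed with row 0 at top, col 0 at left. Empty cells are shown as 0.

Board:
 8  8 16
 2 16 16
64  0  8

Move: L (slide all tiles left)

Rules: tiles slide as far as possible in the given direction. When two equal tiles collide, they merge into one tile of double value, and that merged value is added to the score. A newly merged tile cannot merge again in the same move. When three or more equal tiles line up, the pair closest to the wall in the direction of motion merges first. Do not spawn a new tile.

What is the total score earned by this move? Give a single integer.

Slide left:
row 0: [8, 8, 16] -> [16, 16, 0]  score +16 (running 16)
row 1: [2, 16, 16] -> [2, 32, 0]  score +32 (running 48)
row 2: [64, 0, 8] -> [64, 8, 0]  score +0 (running 48)
Board after move:
16 16  0
 2 32  0
64  8  0

Answer: 48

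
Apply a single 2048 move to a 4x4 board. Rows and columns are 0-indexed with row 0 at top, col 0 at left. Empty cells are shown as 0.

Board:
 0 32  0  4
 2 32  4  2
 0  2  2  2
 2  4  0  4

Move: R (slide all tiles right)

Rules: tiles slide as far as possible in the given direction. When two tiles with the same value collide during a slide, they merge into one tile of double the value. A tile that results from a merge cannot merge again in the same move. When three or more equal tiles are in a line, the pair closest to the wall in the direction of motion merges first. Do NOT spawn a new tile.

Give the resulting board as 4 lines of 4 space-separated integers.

Answer:  0  0 32  4
 2 32  4  2
 0  0  2  4
 0  0  2  8

Derivation:
Slide right:
row 0: [0, 32, 0, 4] -> [0, 0, 32, 4]
row 1: [2, 32, 4, 2] -> [2, 32, 4, 2]
row 2: [0, 2, 2, 2] -> [0, 0, 2, 4]
row 3: [2, 4, 0, 4] -> [0, 0, 2, 8]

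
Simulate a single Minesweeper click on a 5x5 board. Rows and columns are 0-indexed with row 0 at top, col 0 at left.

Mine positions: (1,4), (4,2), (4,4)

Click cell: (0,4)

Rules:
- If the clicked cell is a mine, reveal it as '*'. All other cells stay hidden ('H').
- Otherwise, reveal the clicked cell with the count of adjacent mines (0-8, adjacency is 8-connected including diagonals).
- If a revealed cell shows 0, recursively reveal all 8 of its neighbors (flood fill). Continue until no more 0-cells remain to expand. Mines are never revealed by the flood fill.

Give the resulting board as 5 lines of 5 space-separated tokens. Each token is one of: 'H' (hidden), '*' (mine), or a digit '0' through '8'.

H H H H 1
H H H H H
H H H H H
H H H H H
H H H H H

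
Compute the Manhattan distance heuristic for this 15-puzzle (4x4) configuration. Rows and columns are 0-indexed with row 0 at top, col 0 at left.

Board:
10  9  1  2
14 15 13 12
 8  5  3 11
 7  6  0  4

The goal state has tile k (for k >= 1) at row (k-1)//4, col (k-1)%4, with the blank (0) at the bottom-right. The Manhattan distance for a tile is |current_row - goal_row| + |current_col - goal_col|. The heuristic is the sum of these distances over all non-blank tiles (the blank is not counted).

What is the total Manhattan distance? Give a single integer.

Tile 10: at (0,0), goal (2,1), distance |0-2|+|0-1| = 3
Tile 9: at (0,1), goal (2,0), distance |0-2|+|1-0| = 3
Tile 1: at (0,2), goal (0,0), distance |0-0|+|2-0| = 2
Tile 2: at (0,3), goal (0,1), distance |0-0|+|3-1| = 2
Tile 14: at (1,0), goal (3,1), distance |1-3|+|0-1| = 3
Tile 15: at (1,1), goal (3,2), distance |1-3|+|1-2| = 3
Tile 13: at (1,2), goal (3,0), distance |1-3|+|2-0| = 4
Tile 12: at (1,3), goal (2,3), distance |1-2|+|3-3| = 1
Tile 8: at (2,0), goal (1,3), distance |2-1|+|0-3| = 4
Tile 5: at (2,1), goal (1,0), distance |2-1|+|1-0| = 2
Tile 3: at (2,2), goal (0,2), distance |2-0|+|2-2| = 2
Tile 11: at (2,3), goal (2,2), distance |2-2|+|3-2| = 1
Tile 7: at (3,0), goal (1,2), distance |3-1|+|0-2| = 4
Tile 6: at (3,1), goal (1,1), distance |3-1|+|1-1| = 2
Tile 4: at (3,3), goal (0,3), distance |3-0|+|3-3| = 3
Sum: 3 + 3 + 2 + 2 + 3 + 3 + 4 + 1 + 4 + 2 + 2 + 1 + 4 + 2 + 3 = 39

Answer: 39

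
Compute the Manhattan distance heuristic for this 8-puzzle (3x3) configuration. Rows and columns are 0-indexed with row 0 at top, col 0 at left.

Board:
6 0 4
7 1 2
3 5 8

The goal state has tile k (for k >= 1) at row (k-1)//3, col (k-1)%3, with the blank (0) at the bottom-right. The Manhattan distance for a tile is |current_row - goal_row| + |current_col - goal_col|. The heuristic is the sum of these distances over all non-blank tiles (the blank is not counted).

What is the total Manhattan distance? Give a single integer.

Answer: 17

Derivation:
Tile 6: (0,0)->(1,2) = 3
Tile 4: (0,2)->(1,0) = 3
Tile 7: (1,0)->(2,0) = 1
Tile 1: (1,1)->(0,0) = 2
Tile 2: (1,2)->(0,1) = 2
Tile 3: (2,0)->(0,2) = 4
Tile 5: (2,1)->(1,1) = 1
Tile 8: (2,2)->(2,1) = 1
Sum: 3 + 3 + 1 + 2 + 2 + 4 + 1 + 1 = 17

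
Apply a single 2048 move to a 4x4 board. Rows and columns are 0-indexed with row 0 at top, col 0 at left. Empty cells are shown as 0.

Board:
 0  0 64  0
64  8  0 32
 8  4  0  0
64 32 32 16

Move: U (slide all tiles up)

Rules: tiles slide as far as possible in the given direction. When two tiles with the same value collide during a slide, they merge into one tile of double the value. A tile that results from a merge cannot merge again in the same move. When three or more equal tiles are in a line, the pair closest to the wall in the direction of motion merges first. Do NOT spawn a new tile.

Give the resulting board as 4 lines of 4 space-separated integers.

Slide up:
col 0: [0, 64, 8, 64] -> [64, 8, 64, 0]
col 1: [0, 8, 4, 32] -> [8, 4, 32, 0]
col 2: [64, 0, 0, 32] -> [64, 32, 0, 0]
col 3: [0, 32, 0, 16] -> [32, 16, 0, 0]

Answer: 64  8 64 32
 8  4 32 16
64 32  0  0
 0  0  0  0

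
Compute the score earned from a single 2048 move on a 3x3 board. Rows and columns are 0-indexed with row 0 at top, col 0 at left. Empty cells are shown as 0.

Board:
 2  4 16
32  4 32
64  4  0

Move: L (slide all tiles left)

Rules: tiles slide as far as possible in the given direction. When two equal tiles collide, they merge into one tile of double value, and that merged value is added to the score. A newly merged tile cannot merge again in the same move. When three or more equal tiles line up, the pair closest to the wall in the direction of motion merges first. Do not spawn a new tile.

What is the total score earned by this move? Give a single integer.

Answer: 0

Derivation:
Slide left:
row 0: [2, 4, 16] -> [2, 4, 16]  score +0 (running 0)
row 1: [32, 4, 32] -> [32, 4, 32]  score +0 (running 0)
row 2: [64, 4, 0] -> [64, 4, 0]  score +0 (running 0)
Board after move:
 2  4 16
32  4 32
64  4  0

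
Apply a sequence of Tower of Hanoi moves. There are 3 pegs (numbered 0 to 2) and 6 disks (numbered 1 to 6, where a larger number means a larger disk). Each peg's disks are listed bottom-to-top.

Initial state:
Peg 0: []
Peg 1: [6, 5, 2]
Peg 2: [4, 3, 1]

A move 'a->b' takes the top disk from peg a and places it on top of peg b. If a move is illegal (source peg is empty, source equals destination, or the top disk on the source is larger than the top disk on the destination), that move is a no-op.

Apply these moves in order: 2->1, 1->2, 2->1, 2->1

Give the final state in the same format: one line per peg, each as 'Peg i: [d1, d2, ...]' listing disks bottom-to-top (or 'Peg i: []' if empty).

Answer: Peg 0: []
Peg 1: [6, 5, 2, 1]
Peg 2: [4, 3]

Derivation:
After move 1 (2->1):
Peg 0: []
Peg 1: [6, 5, 2, 1]
Peg 2: [4, 3]

After move 2 (1->2):
Peg 0: []
Peg 1: [6, 5, 2]
Peg 2: [4, 3, 1]

After move 3 (2->1):
Peg 0: []
Peg 1: [6, 5, 2, 1]
Peg 2: [4, 3]

After move 4 (2->1):
Peg 0: []
Peg 1: [6, 5, 2, 1]
Peg 2: [4, 3]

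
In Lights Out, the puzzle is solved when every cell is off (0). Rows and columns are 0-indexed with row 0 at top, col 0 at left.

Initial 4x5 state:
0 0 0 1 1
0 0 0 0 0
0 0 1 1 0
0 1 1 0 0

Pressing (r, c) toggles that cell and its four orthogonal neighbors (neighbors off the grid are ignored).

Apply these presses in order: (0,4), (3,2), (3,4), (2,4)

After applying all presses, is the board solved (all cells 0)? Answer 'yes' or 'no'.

Answer: yes

Derivation:
After press 1 at (0,4):
0 0 0 0 0
0 0 0 0 1
0 0 1 1 0
0 1 1 0 0

After press 2 at (3,2):
0 0 0 0 0
0 0 0 0 1
0 0 0 1 0
0 0 0 1 0

After press 3 at (3,4):
0 0 0 0 0
0 0 0 0 1
0 0 0 1 1
0 0 0 0 1

After press 4 at (2,4):
0 0 0 0 0
0 0 0 0 0
0 0 0 0 0
0 0 0 0 0

Lights still on: 0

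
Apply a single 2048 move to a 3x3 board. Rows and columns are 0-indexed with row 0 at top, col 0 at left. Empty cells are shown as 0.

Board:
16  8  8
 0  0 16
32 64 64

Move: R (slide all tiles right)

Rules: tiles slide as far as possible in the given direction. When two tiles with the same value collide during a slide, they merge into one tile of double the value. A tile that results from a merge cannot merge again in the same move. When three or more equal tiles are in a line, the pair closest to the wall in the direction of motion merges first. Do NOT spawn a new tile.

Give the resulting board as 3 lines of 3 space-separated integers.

Slide right:
row 0: [16, 8, 8] -> [0, 16, 16]
row 1: [0, 0, 16] -> [0, 0, 16]
row 2: [32, 64, 64] -> [0, 32, 128]

Answer:   0  16  16
  0   0  16
  0  32 128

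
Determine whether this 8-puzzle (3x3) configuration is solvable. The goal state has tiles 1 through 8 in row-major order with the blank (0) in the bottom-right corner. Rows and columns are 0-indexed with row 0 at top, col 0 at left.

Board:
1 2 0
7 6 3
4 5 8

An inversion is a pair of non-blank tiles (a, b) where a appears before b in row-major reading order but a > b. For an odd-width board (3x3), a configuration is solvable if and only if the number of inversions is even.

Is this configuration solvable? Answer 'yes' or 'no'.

Inversions (pairs i<j in row-major order where tile[i] > tile[j] > 0): 7
7 is odd, so the puzzle is not solvable.

Answer: no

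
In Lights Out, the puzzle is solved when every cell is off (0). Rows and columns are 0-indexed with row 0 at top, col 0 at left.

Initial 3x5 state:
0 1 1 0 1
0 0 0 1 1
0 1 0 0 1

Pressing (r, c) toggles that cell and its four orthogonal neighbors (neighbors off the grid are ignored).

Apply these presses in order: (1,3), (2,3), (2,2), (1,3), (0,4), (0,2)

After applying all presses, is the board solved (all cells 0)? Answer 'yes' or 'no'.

After press 1 at (1,3):
0 1 1 1 1
0 0 1 0 0
0 1 0 1 1

After press 2 at (2,3):
0 1 1 1 1
0 0 1 1 0
0 1 1 0 0

After press 3 at (2,2):
0 1 1 1 1
0 0 0 1 0
0 0 0 1 0

After press 4 at (1,3):
0 1 1 0 1
0 0 1 0 1
0 0 0 0 0

After press 5 at (0,4):
0 1 1 1 0
0 0 1 0 0
0 0 0 0 0

After press 6 at (0,2):
0 0 0 0 0
0 0 0 0 0
0 0 0 0 0

Lights still on: 0

Answer: yes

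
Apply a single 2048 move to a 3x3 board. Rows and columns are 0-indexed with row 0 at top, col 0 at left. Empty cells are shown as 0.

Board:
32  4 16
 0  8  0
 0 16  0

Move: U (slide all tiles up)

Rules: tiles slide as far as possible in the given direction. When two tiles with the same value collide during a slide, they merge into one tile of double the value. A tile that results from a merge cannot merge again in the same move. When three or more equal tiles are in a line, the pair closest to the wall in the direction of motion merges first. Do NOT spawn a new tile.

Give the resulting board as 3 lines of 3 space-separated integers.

Slide up:
col 0: [32, 0, 0] -> [32, 0, 0]
col 1: [4, 8, 16] -> [4, 8, 16]
col 2: [16, 0, 0] -> [16, 0, 0]

Answer: 32  4 16
 0  8  0
 0 16  0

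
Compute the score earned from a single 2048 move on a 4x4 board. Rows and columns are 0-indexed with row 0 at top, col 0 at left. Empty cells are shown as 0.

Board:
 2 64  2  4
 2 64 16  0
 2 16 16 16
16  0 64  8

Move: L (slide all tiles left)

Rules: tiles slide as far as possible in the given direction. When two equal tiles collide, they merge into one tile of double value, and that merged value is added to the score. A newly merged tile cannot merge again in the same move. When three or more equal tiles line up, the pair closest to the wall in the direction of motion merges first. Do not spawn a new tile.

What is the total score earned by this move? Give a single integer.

Answer: 32

Derivation:
Slide left:
row 0: [2, 64, 2, 4] -> [2, 64, 2, 4]  score +0 (running 0)
row 1: [2, 64, 16, 0] -> [2, 64, 16, 0]  score +0 (running 0)
row 2: [2, 16, 16, 16] -> [2, 32, 16, 0]  score +32 (running 32)
row 3: [16, 0, 64, 8] -> [16, 64, 8, 0]  score +0 (running 32)
Board after move:
 2 64  2  4
 2 64 16  0
 2 32 16  0
16 64  8  0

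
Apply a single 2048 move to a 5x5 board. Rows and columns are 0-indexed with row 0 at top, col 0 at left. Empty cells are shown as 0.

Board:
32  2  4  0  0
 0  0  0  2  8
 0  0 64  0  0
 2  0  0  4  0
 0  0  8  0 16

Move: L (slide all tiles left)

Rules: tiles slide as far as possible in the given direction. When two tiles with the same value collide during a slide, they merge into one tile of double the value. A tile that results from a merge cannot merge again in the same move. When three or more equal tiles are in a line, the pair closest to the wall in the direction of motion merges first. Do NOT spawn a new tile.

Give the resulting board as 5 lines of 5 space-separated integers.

Slide left:
row 0: [32, 2, 4, 0, 0] -> [32, 2, 4, 0, 0]
row 1: [0, 0, 0, 2, 8] -> [2, 8, 0, 0, 0]
row 2: [0, 0, 64, 0, 0] -> [64, 0, 0, 0, 0]
row 3: [2, 0, 0, 4, 0] -> [2, 4, 0, 0, 0]
row 4: [0, 0, 8, 0, 16] -> [8, 16, 0, 0, 0]

Answer: 32  2  4  0  0
 2  8  0  0  0
64  0  0  0  0
 2  4  0  0  0
 8 16  0  0  0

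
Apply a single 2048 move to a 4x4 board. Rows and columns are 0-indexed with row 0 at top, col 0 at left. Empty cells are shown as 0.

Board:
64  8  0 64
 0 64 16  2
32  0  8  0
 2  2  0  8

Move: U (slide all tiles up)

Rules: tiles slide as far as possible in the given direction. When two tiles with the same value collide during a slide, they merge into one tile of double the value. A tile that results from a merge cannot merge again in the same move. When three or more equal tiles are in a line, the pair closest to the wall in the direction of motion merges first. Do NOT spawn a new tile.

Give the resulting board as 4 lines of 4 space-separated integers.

Answer: 64  8 16 64
32 64  8  2
 2  2  0  8
 0  0  0  0

Derivation:
Slide up:
col 0: [64, 0, 32, 2] -> [64, 32, 2, 0]
col 1: [8, 64, 0, 2] -> [8, 64, 2, 0]
col 2: [0, 16, 8, 0] -> [16, 8, 0, 0]
col 3: [64, 2, 0, 8] -> [64, 2, 8, 0]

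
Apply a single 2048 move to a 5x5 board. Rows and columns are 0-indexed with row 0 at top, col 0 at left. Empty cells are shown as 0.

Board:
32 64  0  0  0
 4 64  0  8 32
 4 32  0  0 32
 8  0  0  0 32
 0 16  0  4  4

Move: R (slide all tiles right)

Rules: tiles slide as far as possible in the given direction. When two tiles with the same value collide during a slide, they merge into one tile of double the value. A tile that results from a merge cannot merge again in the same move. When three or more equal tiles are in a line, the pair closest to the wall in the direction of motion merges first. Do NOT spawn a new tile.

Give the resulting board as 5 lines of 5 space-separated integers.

Answer:  0  0  0 32 64
 0  4 64  8 32
 0  0  0  4 64
 0  0  0  8 32
 0  0  0 16  8

Derivation:
Slide right:
row 0: [32, 64, 0, 0, 0] -> [0, 0, 0, 32, 64]
row 1: [4, 64, 0, 8, 32] -> [0, 4, 64, 8, 32]
row 2: [4, 32, 0, 0, 32] -> [0, 0, 0, 4, 64]
row 3: [8, 0, 0, 0, 32] -> [0, 0, 0, 8, 32]
row 4: [0, 16, 0, 4, 4] -> [0, 0, 0, 16, 8]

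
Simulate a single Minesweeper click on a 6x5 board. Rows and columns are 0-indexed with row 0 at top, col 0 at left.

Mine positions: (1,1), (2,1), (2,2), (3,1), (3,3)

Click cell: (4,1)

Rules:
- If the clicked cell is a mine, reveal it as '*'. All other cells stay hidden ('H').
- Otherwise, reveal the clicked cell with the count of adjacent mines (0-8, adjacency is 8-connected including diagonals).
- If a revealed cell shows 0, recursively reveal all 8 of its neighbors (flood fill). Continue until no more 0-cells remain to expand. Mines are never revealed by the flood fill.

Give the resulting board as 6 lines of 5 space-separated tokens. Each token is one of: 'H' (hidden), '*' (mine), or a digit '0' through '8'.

H H H H H
H H H H H
H H H H H
H H H H H
H 1 H H H
H H H H H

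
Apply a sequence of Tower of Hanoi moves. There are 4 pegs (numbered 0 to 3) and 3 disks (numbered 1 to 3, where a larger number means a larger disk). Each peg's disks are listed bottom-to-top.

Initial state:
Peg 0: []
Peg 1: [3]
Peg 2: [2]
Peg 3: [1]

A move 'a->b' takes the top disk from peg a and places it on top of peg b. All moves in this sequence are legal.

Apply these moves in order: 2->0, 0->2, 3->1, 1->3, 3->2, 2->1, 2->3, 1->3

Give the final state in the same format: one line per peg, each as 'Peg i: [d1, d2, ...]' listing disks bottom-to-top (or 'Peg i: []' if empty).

After move 1 (2->0):
Peg 0: [2]
Peg 1: [3]
Peg 2: []
Peg 3: [1]

After move 2 (0->2):
Peg 0: []
Peg 1: [3]
Peg 2: [2]
Peg 3: [1]

After move 3 (3->1):
Peg 0: []
Peg 1: [3, 1]
Peg 2: [2]
Peg 3: []

After move 4 (1->3):
Peg 0: []
Peg 1: [3]
Peg 2: [2]
Peg 3: [1]

After move 5 (3->2):
Peg 0: []
Peg 1: [3]
Peg 2: [2, 1]
Peg 3: []

After move 6 (2->1):
Peg 0: []
Peg 1: [3, 1]
Peg 2: [2]
Peg 3: []

After move 7 (2->3):
Peg 0: []
Peg 1: [3, 1]
Peg 2: []
Peg 3: [2]

After move 8 (1->3):
Peg 0: []
Peg 1: [3]
Peg 2: []
Peg 3: [2, 1]

Answer: Peg 0: []
Peg 1: [3]
Peg 2: []
Peg 3: [2, 1]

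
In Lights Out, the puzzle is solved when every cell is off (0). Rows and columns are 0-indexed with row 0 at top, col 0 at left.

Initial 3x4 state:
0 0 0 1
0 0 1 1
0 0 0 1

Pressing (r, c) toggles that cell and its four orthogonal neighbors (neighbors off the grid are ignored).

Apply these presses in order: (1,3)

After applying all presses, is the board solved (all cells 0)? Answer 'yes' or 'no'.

After press 1 at (1,3):
0 0 0 0
0 0 0 0
0 0 0 0

Lights still on: 0

Answer: yes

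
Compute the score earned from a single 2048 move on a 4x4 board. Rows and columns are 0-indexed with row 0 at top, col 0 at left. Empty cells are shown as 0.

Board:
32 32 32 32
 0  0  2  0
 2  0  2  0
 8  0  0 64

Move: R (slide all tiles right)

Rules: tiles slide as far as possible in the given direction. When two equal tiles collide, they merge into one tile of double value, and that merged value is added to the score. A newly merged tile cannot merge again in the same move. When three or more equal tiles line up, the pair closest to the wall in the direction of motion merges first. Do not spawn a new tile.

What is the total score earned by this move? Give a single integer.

Answer: 132

Derivation:
Slide right:
row 0: [32, 32, 32, 32] -> [0, 0, 64, 64]  score +128 (running 128)
row 1: [0, 0, 2, 0] -> [0, 0, 0, 2]  score +0 (running 128)
row 2: [2, 0, 2, 0] -> [0, 0, 0, 4]  score +4 (running 132)
row 3: [8, 0, 0, 64] -> [0, 0, 8, 64]  score +0 (running 132)
Board after move:
 0  0 64 64
 0  0  0  2
 0  0  0  4
 0  0  8 64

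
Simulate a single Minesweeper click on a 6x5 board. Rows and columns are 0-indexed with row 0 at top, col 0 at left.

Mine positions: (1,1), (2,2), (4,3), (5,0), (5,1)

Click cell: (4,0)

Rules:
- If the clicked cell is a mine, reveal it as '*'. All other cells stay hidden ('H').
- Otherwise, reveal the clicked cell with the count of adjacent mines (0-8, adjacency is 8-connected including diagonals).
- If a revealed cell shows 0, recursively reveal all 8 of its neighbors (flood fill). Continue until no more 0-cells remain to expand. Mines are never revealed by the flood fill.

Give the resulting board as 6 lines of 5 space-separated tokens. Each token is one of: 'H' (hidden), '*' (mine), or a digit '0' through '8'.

H H H H H
H H H H H
H H H H H
H H H H H
2 H H H H
H H H H H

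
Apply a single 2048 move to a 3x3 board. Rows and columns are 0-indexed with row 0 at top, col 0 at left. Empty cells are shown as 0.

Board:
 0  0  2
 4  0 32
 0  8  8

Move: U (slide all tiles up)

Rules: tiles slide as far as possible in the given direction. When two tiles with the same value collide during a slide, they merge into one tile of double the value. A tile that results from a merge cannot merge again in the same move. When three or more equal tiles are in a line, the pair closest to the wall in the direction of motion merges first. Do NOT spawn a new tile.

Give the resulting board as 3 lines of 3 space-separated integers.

Slide up:
col 0: [0, 4, 0] -> [4, 0, 0]
col 1: [0, 0, 8] -> [8, 0, 0]
col 2: [2, 32, 8] -> [2, 32, 8]

Answer:  4  8  2
 0  0 32
 0  0  8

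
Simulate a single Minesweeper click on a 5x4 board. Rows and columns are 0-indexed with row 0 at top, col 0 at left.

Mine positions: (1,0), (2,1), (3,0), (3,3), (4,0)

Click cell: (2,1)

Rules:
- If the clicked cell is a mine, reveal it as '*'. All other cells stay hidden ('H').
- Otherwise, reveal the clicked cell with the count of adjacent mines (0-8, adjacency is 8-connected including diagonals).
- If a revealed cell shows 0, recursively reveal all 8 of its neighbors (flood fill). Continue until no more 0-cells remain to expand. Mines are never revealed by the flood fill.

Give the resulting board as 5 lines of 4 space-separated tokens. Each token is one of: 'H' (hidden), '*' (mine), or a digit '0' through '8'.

H H H H
H H H H
H * H H
H H H H
H H H H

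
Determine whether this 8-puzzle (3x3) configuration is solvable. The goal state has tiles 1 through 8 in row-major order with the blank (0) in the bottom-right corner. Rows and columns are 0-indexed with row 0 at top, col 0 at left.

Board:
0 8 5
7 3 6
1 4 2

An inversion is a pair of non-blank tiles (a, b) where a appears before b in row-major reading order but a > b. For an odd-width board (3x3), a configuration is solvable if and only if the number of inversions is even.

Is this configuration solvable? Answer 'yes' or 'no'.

Inversions (pairs i<j in row-major order where tile[i] > tile[j] > 0): 22
22 is even, so the puzzle is solvable.

Answer: yes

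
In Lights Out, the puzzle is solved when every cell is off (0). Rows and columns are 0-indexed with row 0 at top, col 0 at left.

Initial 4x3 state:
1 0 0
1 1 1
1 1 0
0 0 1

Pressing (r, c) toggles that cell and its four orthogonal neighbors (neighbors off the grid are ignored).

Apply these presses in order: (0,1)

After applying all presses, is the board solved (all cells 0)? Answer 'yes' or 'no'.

Answer: no

Derivation:
After press 1 at (0,1):
0 1 1
1 0 1
1 1 0
0 0 1

Lights still on: 7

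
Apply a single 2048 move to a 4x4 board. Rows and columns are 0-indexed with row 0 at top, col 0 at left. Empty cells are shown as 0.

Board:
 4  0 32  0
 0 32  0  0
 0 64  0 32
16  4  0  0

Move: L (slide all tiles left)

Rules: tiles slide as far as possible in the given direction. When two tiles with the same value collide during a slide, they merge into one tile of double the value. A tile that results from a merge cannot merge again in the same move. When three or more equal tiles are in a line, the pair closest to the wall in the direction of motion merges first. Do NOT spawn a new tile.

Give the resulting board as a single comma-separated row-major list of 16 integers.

Answer: 4, 32, 0, 0, 32, 0, 0, 0, 64, 32, 0, 0, 16, 4, 0, 0

Derivation:
Slide left:
row 0: [4, 0, 32, 0] -> [4, 32, 0, 0]
row 1: [0, 32, 0, 0] -> [32, 0, 0, 0]
row 2: [0, 64, 0, 32] -> [64, 32, 0, 0]
row 3: [16, 4, 0, 0] -> [16, 4, 0, 0]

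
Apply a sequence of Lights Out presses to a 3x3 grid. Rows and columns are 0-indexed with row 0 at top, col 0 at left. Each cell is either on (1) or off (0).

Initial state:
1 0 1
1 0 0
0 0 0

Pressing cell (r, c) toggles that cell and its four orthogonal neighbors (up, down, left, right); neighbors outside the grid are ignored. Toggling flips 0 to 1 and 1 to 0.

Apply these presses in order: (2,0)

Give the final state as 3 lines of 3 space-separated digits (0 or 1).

Answer: 1 0 1
0 0 0
1 1 0

Derivation:
After press 1 at (2,0):
1 0 1
0 0 0
1 1 0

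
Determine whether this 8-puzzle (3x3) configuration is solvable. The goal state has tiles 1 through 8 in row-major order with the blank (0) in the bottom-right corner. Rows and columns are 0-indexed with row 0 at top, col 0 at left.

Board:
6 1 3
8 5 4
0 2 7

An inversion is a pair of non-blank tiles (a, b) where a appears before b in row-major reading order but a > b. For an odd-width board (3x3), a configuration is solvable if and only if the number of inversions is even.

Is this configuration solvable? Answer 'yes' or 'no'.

Answer: no

Derivation:
Inversions (pairs i<j in row-major order where tile[i] > tile[j] > 0): 13
13 is odd, so the puzzle is not solvable.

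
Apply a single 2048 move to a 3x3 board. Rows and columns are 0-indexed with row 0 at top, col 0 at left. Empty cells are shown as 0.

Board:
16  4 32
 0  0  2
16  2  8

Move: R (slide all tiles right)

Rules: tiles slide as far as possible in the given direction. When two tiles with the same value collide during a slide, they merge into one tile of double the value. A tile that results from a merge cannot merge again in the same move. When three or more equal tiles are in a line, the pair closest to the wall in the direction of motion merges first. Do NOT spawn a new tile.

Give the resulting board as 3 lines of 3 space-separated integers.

Answer: 16  4 32
 0  0  2
16  2  8

Derivation:
Slide right:
row 0: [16, 4, 32] -> [16, 4, 32]
row 1: [0, 0, 2] -> [0, 0, 2]
row 2: [16, 2, 8] -> [16, 2, 8]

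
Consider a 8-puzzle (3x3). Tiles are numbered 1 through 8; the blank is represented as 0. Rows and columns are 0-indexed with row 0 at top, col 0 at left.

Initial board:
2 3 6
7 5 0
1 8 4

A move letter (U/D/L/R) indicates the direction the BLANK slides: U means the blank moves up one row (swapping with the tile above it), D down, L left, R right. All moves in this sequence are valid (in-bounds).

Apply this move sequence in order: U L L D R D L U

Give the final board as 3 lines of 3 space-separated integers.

Answer: 7 2 3
0 8 6
5 1 4

Derivation:
After move 1 (U):
2 3 0
7 5 6
1 8 4

After move 2 (L):
2 0 3
7 5 6
1 8 4

After move 3 (L):
0 2 3
7 5 6
1 8 4

After move 4 (D):
7 2 3
0 5 6
1 8 4

After move 5 (R):
7 2 3
5 0 6
1 8 4

After move 6 (D):
7 2 3
5 8 6
1 0 4

After move 7 (L):
7 2 3
5 8 6
0 1 4

After move 8 (U):
7 2 3
0 8 6
5 1 4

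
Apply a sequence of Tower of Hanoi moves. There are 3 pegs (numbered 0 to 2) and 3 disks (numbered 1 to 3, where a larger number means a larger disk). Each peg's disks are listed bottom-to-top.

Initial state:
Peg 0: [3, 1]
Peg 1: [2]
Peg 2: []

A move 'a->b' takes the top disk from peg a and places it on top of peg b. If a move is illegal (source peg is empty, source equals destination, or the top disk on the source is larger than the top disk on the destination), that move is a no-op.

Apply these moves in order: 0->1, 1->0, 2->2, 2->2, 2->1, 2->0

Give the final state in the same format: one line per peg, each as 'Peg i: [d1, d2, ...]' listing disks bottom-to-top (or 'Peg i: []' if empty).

Answer: Peg 0: [3, 1]
Peg 1: [2]
Peg 2: []

Derivation:
After move 1 (0->1):
Peg 0: [3]
Peg 1: [2, 1]
Peg 2: []

After move 2 (1->0):
Peg 0: [3, 1]
Peg 1: [2]
Peg 2: []

After move 3 (2->2):
Peg 0: [3, 1]
Peg 1: [2]
Peg 2: []

After move 4 (2->2):
Peg 0: [3, 1]
Peg 1: [2]
Peg 2: []

After move 5 (2->1):
Peg 0: [3, 1]
Peg 1: [2]
Peg 2: []

After move 6 (2->0):
Peg 0: [3, 1]
Peg 1: [2]
Peg 2: []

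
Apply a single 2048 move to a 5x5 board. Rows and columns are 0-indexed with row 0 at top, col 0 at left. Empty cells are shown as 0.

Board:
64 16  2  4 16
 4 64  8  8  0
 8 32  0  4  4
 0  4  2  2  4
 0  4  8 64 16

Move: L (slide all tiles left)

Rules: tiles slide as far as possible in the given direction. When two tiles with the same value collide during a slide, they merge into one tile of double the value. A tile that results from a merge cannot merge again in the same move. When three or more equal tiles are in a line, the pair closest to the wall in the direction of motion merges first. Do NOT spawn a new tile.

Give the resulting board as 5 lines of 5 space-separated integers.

Slide left:
row 0: [64, 16, 2, 4, 16] -> [64, 16, 2, 4, 16]
row 1: [4, 64, 8, 8, 0] -> [4, 64, 16, 0, 0]
row 2: [8, 32, 0, 4, 4] -> [8, 32, 8, 0, 0]
row 3: [0, 4, 2, 2, 4] -> [4, 4, 4, 0, 0]
row 4: [0, 4, 8, 64, 16] -> [4, 8, 64, 16, 0]

Answer: 64 16  2  4 16
 4 64 16  0  0
 8 32  8  0  0
 4  4  4  0  0
 4  8 64 16  0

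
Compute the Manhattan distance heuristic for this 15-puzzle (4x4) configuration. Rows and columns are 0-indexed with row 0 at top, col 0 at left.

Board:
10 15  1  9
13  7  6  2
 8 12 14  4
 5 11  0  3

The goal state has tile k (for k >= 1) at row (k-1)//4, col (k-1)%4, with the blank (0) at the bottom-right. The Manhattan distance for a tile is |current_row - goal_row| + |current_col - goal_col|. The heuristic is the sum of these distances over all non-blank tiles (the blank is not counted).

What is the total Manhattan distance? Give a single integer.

Tile 10: at (0,0), goal (2,1), distance |0-2|+|0-1| = 3
Tile 15: at (0,1), goal (3,2), distance |0-3|+|1-2| = 4
Tile 1: at (0,2), goal (0,0), distance |0-0|+|2-0| = 2
Tile 9: at (0,3), goal (2,0), distance |0-2|+|3-0| = 5
Tile 13: at (1,0), goal (3,0), distance |1-3|+|0-0| = 2
Tile 7: at (1,1), goal (1,2), distance |1-1|+|1-2| = 1
Tile 6: at (1,2), goal (1,1), distance |1-1|+|2-1| = 1
Tile 2: at (1,3), goal (0,1), distance |1-0|+|3-1| = 3
Tile 8: at (2,0), goal (1,3), distance |2-1|+|0-3| = 4
Tile 12: at (2,1), goal (2,3), distance |2-2|+|1-3| = 2
Tile 14: at (2,2), goal (3,1), distance |2-3|+|2-1| = 2
Tile 4: at (2,3), goal (0,3), distance |2-0|+|3-3| = 2
Tile 5: at (3,0), goal (1,0), distance |3-1|+|0-0| = 2
Tile 11: at (3,1), goal (2,2), distance |3-2|+|1-2| = 2
Tile 3: at (3,3), goal (0,2), distance |3-0|+|3-2| = 4
Sum: 3 + 4 + 2 + 5 + 2 + 1 + 1 + 3 + 4 + 2 + 2 + 2 + 2 + 2 + 4 = 39

Answer: 39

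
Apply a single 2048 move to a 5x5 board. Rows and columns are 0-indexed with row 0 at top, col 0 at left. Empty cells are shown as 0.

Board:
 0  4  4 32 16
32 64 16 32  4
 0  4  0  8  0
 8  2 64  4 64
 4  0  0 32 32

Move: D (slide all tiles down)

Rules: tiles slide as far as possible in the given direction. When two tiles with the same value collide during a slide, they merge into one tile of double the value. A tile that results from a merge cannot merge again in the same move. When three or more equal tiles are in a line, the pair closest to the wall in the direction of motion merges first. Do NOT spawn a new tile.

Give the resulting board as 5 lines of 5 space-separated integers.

Slide down:
col 0: [0, 32, 0, 8, 4] -> [0, 0, 32, 8, 4]
col 1: [4, 64, 4, 2, 0] -> [0, 4, 64, 4, 2]
col 2: [4, 16, 0, 64, 0] -> [0, 0, 4, 16, 64]
col 3: [32, 32, 8, 4, 32] -> [0, 64, 8, 4, 32]
col 4: [16, 4, 0, 64, 32] -> [0, 16, 4, 64, 32]

Answer:  0  0  0  0  0
 0  4  0 64 16
32 64  4  8  4
 8  4 16  4 64
 4  2 64 32 32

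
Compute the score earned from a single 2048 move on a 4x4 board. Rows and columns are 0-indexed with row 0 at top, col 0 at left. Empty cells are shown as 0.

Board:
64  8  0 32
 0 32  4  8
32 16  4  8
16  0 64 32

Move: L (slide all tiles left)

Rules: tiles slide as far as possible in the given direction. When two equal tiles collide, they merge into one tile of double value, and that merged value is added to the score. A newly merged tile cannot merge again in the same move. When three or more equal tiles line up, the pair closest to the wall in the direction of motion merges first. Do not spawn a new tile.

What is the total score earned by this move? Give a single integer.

Slide left:
row 0: [64, 8, 0, 32] -> [64, 8, 32, 0]  score +0 (running 0)
row 1: [0, 32, 4, 8] -> [32, 4, 8, 0]  score +0 (running 0)
row 2: [32, 16, 4, 8] -> [32, 16, 4, 8]  score +0 (running 0)
row 3: [16, 0, 64, 32] -> [16, 64, 32, 0]  score +0 (running 0)
Board after move:
64  8 32  0
32  4  8  0
32 16  4  8
16 64 32  0

Answer: 0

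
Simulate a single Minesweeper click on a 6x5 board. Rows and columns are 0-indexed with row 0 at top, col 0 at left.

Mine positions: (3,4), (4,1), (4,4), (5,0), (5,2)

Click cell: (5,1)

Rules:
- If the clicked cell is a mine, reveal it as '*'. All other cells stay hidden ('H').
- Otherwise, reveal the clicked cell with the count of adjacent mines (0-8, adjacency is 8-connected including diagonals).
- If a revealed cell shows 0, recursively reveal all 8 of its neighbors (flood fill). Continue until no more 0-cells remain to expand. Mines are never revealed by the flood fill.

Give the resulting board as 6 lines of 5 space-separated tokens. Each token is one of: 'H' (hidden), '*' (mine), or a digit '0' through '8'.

H H H H H
H H H H H
H H H H H
H H H H H
H H H H H
H 3 H H H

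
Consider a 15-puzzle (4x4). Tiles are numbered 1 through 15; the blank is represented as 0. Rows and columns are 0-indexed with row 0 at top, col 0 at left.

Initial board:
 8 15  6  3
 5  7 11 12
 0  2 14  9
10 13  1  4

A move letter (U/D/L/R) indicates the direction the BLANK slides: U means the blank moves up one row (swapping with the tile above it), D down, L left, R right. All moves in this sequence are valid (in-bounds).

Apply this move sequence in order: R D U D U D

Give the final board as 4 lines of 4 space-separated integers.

After move 1 (R):
 8 15  6  3
 5  7 11 12
 2  0 14  9
10 13  1  4

After move 2 (D):
 8 15  6  3
 5  7 11 12
 2 13 14  9
10  0  1  4

After move 3 (U):
 8 15  6  3
 5  7 11 12
 2  0 14  9
10 13  1  4

After move 4 (D):
 8 15  6  3
 5  7 11 12
 2 13 14  9
10  0  1  4

After move 5 (U):
 8 15  6  3
 5  7 11 12
 2  0 14  9
10 13  1  4

After move 6 (D):
 8 15  6  3
 5  7 11 12
 2 13 14  9
10  0  1  4

Answer:  8 15  6  3
 5  7 11 12
 2 13 14  9
10  0  1  4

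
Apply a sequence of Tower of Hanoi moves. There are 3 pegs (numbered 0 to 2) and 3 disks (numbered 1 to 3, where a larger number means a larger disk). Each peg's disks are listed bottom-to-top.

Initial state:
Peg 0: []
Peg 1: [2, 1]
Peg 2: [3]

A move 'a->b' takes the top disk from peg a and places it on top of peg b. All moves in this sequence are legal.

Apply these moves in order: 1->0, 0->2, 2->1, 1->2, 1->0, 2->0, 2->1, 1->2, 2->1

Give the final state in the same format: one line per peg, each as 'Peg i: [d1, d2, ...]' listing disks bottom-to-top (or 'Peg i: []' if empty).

After move 1 (1->0):
Peg 0: [1]
Peg 1: [2]
Peg 2: [3]

After move 2 (0->2):
Peg 0: []
Peg 1: [2]
Peg 2: [3, 1]

After move 3 (2->1):
Peg 0: []
Peg 1: [2, 1]
Peg 2: [3]

After move 4 (1->2):
Peg 0: []
Peg 1: [2]
Peg 2: [3, 1]

After move 5 (1->0):
Peg 0: [2]
Peg 1: []
Peg 2: [3, 1]

After move 6 (2->0):
Peg 0: [2, 1]
Peg 1: []
Peg 2: [3]

After move 7 (2->1):
Peg 0: [2, 1]
Peg 1: [3]
Peg 2: []

After move 8 (1->2):
Peg 0: [2, 1]
Peg 1: []
Peg 2: [3]

After move 9 (2->1):
Peg 0: [2, 1]
Peg 1: [3]
Peg 2: []

Answer: Peg 0: [2, 1]
Peg 1: [3]
Peg 2: []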